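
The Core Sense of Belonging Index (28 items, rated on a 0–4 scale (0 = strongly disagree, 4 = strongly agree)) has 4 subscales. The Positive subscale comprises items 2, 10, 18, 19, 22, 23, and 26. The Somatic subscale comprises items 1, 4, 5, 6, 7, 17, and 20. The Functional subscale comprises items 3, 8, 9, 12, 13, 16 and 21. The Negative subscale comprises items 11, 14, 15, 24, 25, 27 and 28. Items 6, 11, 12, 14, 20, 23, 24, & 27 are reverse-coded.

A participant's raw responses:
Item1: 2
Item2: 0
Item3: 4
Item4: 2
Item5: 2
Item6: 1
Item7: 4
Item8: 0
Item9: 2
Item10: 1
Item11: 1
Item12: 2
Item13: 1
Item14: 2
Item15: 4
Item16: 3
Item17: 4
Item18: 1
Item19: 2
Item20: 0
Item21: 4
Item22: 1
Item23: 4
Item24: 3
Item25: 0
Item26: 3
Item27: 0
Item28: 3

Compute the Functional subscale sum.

16

Functional items: 3, 8, 9, 12, 13, 16, 21.
Of these, item 12 is reverse-coded; reversed = (0+4) − raw = 4 − raw.
  item 3: 4
  item 8: 0
  item 9: 2
  item 12: 4 − 2 = 2
  item 13: 1
  item 16: 3
  item 21: 4
Sum = 4 + 0 + 2 + 2 + 1 + 3 + 4 = 16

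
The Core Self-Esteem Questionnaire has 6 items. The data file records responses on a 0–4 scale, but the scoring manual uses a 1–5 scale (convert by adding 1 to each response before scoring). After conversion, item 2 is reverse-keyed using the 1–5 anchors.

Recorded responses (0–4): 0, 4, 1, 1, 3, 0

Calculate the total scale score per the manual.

Convert to 1–5: 1, 5, 2, 2, 4, 1
Reverse-coded (reverse-coded value = 6 − response):
  item 2: 6 − 5 = 1
Scored: 1, 1, 2, 2, 4, 1
Total = 11

11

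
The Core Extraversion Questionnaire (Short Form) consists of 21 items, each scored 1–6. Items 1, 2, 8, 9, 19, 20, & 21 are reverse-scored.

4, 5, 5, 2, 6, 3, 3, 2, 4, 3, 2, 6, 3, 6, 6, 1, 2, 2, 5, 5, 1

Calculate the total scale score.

73

Apply reverse scoring (reversed = (1+6) − raw = 7 − raw):
  item 1: 7 − 4 = 3
  item 2: 7 − 5 = 2
  item 8: 7 − 2 = 5
  item 9: 7 − 4 = 3
  item 19: 7 − 5 = 2
  item 20: 7 − 5 = 2
  item 21: 7 − 1 = 6
Scored responses: 3, 2, 5, 2, 6, 3, 3, 5, 3, 3, 2, 6, 3, 6, 6, 1, 2, 2, 2, 2, 6
Total = 3 + 2 + 5 + 2 + 6 + 3 + 3 + 5 + 3 + 3 + 2 + 6 + 3 + 6 + 6 + 1 + 2 + 2 + 2 + 2 + 6 = 73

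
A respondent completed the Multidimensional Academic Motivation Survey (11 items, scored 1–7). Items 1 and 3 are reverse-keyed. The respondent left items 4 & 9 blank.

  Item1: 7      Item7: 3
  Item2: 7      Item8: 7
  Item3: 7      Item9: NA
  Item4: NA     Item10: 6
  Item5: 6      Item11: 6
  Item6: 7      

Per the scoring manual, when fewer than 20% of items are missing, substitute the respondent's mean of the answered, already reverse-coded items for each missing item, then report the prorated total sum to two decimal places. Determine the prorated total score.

53.78

Reverse-coded (reverse-coded value = 8 − response):
  item 1: 8 − 7 = 1
  item 3: 8 − 7 = 1
Completed scored items (9 of 11): 1, 7, 1, 6, 7, 3, 7, 6, 6; sum = 44.
Person mean = 44 / 9 ≈ 4.8889
Prorated total = (44 / 9) × 11 = 53.78 (to 2 dp)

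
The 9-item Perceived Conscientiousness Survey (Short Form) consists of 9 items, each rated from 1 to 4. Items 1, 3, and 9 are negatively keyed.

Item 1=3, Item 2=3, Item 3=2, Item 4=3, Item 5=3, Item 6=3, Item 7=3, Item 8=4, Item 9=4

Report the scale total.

25

Raw sum = 28. Negatively keyed items: 1, 3, 9; their raw sum = 9.
Each reversal replaces raw with 5 − raw, changing the total by 5 − 2·raw per item.
Total = 28 + 3·5 − 2·9 = 28 + 15 − 18 = 25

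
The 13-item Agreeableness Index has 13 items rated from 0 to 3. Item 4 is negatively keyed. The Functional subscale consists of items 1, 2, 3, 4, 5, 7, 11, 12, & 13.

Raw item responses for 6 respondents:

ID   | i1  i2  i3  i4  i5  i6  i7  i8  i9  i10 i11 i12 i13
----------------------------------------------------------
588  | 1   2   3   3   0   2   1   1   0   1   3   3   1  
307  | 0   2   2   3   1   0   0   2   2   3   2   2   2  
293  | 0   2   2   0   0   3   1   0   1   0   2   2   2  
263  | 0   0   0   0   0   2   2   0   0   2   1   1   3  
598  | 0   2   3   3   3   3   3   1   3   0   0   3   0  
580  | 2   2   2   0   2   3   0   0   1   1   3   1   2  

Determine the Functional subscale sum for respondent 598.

14

Respondent 598 raw: 0, 2, 3, 3, 3, 3, 3, 1, 3, 0, 0, 3, 0.
Functional items: 1, 2, 3, 4, 5, 7, 11, 12, 13.
Reverse-coded (on a 0–3 scale, reversed = 3 − raw):
  item 1: 0
  item 2: 2
  item 3: 3
  item 4: 3 − 3 = 0
  item 5: 3
  item 7: 3
  item 11: 0
  item 12: 3
  item 13: 0
Sum = 0 + 2 + 3 + 0 + 3 + 3 + 0 + 3 + 0 = 14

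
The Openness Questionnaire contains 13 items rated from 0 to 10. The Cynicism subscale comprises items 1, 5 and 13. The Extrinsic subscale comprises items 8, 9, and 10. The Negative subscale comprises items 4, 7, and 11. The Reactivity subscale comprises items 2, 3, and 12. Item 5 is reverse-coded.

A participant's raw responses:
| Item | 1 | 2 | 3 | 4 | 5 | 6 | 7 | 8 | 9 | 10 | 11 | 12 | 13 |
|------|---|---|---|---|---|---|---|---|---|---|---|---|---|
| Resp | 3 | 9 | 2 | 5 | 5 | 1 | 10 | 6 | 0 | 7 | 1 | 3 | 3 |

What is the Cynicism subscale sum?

11

Cynicism items: 1, 5, 13.
Of these, item 5 is reverse-coded; reversed = (0+10) − raw = 10 − raw.
  item 1: 3
  item 5: 10 − 5 = 5
  item 13: 3
Sum = 3 + 5 + 3 = 11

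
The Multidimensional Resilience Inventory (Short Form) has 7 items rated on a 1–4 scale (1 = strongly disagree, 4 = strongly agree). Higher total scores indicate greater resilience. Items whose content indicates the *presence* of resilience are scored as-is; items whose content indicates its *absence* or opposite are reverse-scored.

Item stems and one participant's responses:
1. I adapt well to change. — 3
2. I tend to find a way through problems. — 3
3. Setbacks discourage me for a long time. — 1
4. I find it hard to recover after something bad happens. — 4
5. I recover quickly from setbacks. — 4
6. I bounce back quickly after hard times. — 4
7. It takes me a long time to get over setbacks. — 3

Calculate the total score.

Items 3, 4, 7 describe the absence/opposite of resilience → reverse-score.
reverse-coded value = 5 − response.
  item 1: 3
  item 2: 3
  item 3: 5 − 1 = 4
  item 4: 5 − 4 = 1
  item 5: 4
  item 6: 4
  item 7: 5 − 3 = 2
Total = 3 + 3 + 4 + 1 + 4 + 4 + 2 = 21

21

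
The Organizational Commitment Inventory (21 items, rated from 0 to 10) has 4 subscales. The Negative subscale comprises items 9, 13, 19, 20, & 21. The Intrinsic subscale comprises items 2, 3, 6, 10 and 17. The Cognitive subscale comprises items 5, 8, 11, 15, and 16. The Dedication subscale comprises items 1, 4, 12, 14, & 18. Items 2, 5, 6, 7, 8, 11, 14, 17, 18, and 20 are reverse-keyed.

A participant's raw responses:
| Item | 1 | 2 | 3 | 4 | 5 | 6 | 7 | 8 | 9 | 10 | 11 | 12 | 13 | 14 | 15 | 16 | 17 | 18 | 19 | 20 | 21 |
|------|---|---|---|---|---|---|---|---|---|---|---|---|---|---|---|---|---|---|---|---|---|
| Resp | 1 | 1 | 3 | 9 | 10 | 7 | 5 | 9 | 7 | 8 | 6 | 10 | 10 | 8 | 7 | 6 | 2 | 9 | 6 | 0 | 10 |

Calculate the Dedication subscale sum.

23

Dedication items: 1, 4, 12, 14, 18.
Of these, items 14 and 18 are reverse-keyed; reverse-coded value = 10 − response.
  item 1: 1
  item 4: 9
  item 12: 10
  item 14: 10 − 8 = 2
  item 18: 10 − 9 = 1
Sum = 1 + 9 + 10 + 2 + 1 = 23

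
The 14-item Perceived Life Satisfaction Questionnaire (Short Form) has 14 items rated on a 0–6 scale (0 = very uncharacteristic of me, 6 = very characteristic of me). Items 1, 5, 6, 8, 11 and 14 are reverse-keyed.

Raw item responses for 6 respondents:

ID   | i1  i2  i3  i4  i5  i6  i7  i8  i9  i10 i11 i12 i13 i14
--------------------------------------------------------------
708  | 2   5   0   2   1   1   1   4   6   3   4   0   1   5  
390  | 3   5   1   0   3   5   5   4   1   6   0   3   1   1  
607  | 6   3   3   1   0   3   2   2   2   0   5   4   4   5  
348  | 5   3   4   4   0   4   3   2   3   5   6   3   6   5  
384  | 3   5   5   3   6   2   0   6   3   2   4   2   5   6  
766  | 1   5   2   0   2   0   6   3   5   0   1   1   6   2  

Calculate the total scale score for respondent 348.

Respondent 348 raw: 5, 3, 4, 4, 0, 4, 3, 2, 3, 5, 6, 3, 6, 5.
Reverse-coded (reversed = (0+6) − raw = 6 − raw):
  item 1: 6 − 5 = 1
  item 2: 3
  item 3: 4
  item 4: 4
  item 5: 6 − 0 = 6
  item 6: 6 − 4 = 2
  item 7: 3
  item 8: 6 − 2 = 4
  item 9: 3
  item 10: 5
  item 11: 6 − 6 = 0
  item 12: 3
  item 13: 6
  item 14: 6 − 5 = 1
Sum = 1 + 3 + 4 + 4 + 6 + 2 + 3 + 4 + 3 + 5 + 0 + 3 + 6 + 1 = 45

45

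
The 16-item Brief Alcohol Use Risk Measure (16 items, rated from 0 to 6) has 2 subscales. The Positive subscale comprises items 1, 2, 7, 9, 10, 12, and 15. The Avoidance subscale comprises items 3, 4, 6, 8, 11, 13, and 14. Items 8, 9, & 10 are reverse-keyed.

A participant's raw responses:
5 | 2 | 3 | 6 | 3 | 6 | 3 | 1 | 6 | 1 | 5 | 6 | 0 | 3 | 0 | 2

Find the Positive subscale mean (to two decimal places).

Positive items: 1, 2, 7, 9, 10, 12, 15.
Of these, items 9 and 10 are reverse-keyed; reverse-coded value = 6 − response.
  item 1: 5
  item 2: 2
  item 7: 3
  item 9: 6 − 6 = 0
  item 10: 6 − 1 = 5
  item 12: 6
  item 15: 0
Sum = 5 + 2 + 3 + 0 + 5 + 6 + 0 = 21
Mean = 21 / 7 = 3.00

3.00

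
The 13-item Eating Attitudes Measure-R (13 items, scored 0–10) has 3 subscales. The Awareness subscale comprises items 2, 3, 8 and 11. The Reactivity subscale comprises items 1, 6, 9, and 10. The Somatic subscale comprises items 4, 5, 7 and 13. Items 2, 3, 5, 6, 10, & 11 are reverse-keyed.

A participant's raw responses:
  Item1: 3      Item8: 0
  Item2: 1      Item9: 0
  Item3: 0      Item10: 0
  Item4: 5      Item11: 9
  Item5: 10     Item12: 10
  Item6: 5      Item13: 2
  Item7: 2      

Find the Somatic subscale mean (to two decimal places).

Somatic items: 4, 5, 7, 13.
Of these, item 5 is reverse-keyed; on a 0–10 scale, reversed = 10 − raw.
  item 4: 5
  item 5: 10 − 10 = 0
  item 7: 2
  item 13: 2
Sum = 5 + 0 + 2 + 2 = 9
Mean = 9 / 4 = 2.25

2.25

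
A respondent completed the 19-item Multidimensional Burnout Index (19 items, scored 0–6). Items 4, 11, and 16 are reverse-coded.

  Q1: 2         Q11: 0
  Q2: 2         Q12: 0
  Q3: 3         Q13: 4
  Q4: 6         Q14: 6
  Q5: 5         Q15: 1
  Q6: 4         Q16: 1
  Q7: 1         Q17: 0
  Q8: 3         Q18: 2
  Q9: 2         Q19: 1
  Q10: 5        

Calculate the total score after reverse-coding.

Raw sum = 48. Reverse-coded items: 4, 11, 16; their raw sum = 7.
Each reversal replaces raw with 6 − raw, changing the total by 6 − 2·raw per item.
Total = 48 + 3·6 − 2·7 = 48 + 18 − 14 = 52

52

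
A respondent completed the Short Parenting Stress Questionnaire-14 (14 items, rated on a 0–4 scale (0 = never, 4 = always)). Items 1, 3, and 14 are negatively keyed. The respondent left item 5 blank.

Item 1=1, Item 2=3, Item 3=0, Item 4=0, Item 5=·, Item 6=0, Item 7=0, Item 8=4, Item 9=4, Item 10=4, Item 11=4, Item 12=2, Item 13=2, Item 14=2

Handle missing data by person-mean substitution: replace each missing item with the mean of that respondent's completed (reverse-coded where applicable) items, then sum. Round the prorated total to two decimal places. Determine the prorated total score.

Reverse-coded (on a 0–4 scale, reversed = 4 − raw):
  item 1: 4 − 1 = 3
  item 3: 4 − 0 = 4
  item 14: 4 − 2 = 2
Completed scored items (13 of 14): 3, 3, 4, 0, 0, 0, 4, 4, 4, 4, 2, 2, 2; sum = 32.
Person mean = 32 / 13 ≈ 2.4615
Prorated total = (32 / 13) × 14 = 34.46 (to 2 dp)

34.46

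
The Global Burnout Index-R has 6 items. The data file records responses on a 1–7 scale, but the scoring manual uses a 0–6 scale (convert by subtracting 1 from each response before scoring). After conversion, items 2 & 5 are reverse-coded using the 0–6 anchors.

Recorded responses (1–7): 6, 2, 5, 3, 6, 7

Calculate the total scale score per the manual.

23

Convert to 0–6: 5, 1, 4, 2, 5, 6
Reverse-coded (reverse-coded value = 6 − response):
  item 2: 6 − 1 = 5
  item 5: 6 − 5 = 1
Scored: 5, 5, 4, 2, 1, 6
Total = 23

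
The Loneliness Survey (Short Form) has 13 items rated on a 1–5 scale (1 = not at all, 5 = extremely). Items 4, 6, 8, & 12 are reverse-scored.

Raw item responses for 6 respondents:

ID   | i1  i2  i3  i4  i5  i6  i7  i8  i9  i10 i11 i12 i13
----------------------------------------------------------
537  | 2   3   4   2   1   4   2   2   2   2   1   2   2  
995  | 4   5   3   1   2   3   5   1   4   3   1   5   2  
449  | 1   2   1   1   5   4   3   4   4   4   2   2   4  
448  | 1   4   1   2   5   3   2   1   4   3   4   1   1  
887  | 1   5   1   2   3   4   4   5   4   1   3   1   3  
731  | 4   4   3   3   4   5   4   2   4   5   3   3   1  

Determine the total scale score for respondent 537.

Respondent 537 raw: 2, 3, 4, 2, 1, 4, 2, 2, 2, 2, 1, 2, 2.
Reverse-coded (on a 1–5 scale, reversed = 6 − raw):
  item 1: 2
  item 2: 3
  item 3: 4
  item 4: 6 − 2 = 4
  item 5: 1
  item 6: 6 − 4 = 2
  item 7: 2
  item 8: 6 − 2 = 4
  item 9: 2
  item 10: 2
  item 11: 1
  item 12: 6 − 2 = 4
  item 13: 2
Sum = 2 + 3 + 4 + 4 + 1 + 2 + 2 + 4 + 2 + 2 + 1 + 4 + 2 = 33

33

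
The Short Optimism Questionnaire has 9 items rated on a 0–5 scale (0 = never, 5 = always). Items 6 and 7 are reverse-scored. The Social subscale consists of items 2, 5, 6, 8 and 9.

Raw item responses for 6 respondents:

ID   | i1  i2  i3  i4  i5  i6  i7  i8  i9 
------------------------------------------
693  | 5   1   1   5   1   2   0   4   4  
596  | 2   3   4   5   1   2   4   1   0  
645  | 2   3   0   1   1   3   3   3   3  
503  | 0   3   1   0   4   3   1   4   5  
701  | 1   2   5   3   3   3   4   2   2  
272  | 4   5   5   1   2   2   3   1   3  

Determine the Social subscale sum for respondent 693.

Respondent 693 raw: 5, 1, 1, 5, 1, 2, 0, 4, 4.
Social items: 2, 5, 6, 8, 9.
Reverse-coded (on a 0–5 scale, reversed = 5 − raw):
  item 2: 1
  item 5: 1
  item 6: 5 − 2 = 3
  item 8: 4
  item 9: 4
Sum = 1 + 1 + 3 + 4 + 4 = 13

13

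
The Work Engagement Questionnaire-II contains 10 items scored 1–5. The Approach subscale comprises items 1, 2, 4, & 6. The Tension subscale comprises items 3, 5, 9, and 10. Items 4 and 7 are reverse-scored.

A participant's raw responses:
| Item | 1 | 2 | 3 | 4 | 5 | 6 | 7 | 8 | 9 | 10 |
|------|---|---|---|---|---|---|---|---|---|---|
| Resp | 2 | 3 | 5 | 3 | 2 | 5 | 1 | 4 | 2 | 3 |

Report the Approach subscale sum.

Approach items: 1, 2, 4, 6.
Of these, item 4 is reverse-scored; on a 1–5 scale, reversed = 6 − raw.
  item 1: 2
  item 2: 3
  item 4: 6 − 3 = 3
  item 6: 5
Sum = 2 + 3 + 3 + 5 = 13

13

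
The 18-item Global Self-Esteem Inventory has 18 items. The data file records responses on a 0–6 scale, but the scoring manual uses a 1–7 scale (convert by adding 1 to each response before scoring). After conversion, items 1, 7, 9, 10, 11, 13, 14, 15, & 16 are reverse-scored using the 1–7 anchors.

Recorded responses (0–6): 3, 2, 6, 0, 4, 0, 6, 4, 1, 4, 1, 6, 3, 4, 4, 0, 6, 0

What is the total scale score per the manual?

Convert to 1–7: 4, 3, 7, 1, 5, 1, 7, 5, 2, 5, 2, 7, 4, 5, 5, 1, 7, 1
Reverse-coded (reversed = (1+7) − raw = 8 − raw):
  item 1: 8 − 4 = 4
  item 7: 8 − 7 = 1
  item 9: 8 − 2 = 6
  item 10: 8 − 5 = 3
  item 11: 8 − 2 = 6
  item 13: 8 − 4 = 4
  item 14: 8 − 5 = 3
  item 15: 8 − 5 = 3
  item 16: 8 − 1 = 7
Scored: 4, 3, 7, 1, 5, 1, 1, 5, 6, 3, 6, 7, 4, 3, 3, 7, 7, 1
Total = 74

74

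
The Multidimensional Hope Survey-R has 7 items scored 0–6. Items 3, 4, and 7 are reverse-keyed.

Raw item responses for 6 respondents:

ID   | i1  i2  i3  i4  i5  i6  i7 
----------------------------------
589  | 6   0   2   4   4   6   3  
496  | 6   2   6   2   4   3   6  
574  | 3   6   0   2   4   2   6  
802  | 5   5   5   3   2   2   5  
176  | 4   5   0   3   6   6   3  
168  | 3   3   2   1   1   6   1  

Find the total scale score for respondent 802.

19

Respondent 802 raw: 5, 5, 5, 3, 2, 2, 5.
Reverse-coded (reverse-coded value = 6 − response):
  item 1: 5
  item 2: 5
  item 3: 6 − 5 = 1
  item 4: 6 − 3 = 3
  item 5: 2
  item 6: 2
  item 7: 6 − 5 = 1
Sum = 5 + 5 + 1 + 3 + 2 + 2 + 1 = 19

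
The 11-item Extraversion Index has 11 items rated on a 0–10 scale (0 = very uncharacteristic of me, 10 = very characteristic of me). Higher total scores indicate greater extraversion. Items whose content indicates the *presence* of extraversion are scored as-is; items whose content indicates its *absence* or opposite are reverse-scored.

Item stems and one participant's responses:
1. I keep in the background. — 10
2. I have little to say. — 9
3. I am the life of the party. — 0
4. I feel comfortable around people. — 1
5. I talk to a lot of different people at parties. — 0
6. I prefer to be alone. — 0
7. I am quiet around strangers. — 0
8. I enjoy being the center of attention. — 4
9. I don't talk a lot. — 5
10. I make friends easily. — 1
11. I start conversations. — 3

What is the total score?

35

Items 1, 2, 6, 7, 9 describe the absence/opposite of extraversion → reverse-score.
on a 0–10 scale, reversed = 10 − raw.
  item 1: 10 − 10 = 0
  item 2: 10 − 9 = 1
  item 3: 0
  item 4: 1
  item 5: 0
  item 6: 10 − 0 = 10
  item 7: 10 − 0 = 10
  item 8: 4
  item 9: 10 − 5 = 5
  item 10: 1
  item 11: 3
Total = 0 + 1 + 0 + 1 + 0 + 10 + 10 + 4 + 5 + 1 + 3 = 35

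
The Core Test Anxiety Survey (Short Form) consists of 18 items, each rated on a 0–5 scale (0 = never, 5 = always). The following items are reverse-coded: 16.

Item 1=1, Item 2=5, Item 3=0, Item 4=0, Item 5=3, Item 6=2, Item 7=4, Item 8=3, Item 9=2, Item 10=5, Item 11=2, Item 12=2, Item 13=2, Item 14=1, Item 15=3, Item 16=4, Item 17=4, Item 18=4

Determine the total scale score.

44

Reversing item 16 with 5 − raw:
Total = 1 + 5 + 0 + 0 + 3 + 2 + 4 + 3 + 2 + 5 + 2 + 2 + 2 + 1 + 3 + (5−4) + 4 + 4
      = 1 + 5 + 0 + 0 + 3 + 2 + 4 + 3 + 2 + 5 + 2 + 2 + 2 + 1 + 3 + 1 + 4 + 4 = 44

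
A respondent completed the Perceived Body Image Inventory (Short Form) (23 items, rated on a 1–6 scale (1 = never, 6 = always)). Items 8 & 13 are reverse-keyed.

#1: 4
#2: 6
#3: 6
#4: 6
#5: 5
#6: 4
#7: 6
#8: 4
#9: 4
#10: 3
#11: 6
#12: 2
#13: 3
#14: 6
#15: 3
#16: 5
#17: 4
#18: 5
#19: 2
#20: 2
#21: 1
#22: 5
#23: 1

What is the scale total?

93

Reversing items 8 & 13 with 7 − raw:
Total = 4 + 6 + 6 + 6 + 5 + 4 + 6 + (7−4) + 4 + 3 + 6 + 2 + (7−3) + 6 + 3 + 5 + 4 + 5 + 2 + 2 + 1 + 5 + 1
      = 4 + 6 + 6 + 6 + 5 + 4 + 6 + 3 + 4 + 3 + 6 + 2 + 4 + 6 + 3 + 5 + 4 + 5 + 2 + 2 + 1 + 5 + 1 = 93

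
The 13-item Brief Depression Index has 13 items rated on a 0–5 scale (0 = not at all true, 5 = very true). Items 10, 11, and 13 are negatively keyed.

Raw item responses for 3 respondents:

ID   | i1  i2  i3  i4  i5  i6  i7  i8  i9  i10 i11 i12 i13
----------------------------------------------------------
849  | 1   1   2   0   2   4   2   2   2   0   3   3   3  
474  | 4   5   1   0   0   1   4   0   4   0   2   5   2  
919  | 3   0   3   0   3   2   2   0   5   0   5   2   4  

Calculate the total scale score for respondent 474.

35

Respondent 474 raw: 4, 5, 1, 0, 0, 1, 4, 0, 4, 0, 2, 5, 2.
Reverse-coded (on a 0–5 scale, reversed = 5 − raw):
  item 1: 4
  item 2: 5
  item 3: 1
  item 4: 0
  item 5: 0
  item 6: 1
  item 7: 4
  item 8: 0
  item 9: 4
  item 10: 5 − 0 = 5
  item 11: 5 − 2 = 3
  item 12: 5
  item 13: 5 − 2 = 3
Sum = 4 + 5 + 1 + 0 + 0 + 1 + 4 + 0 + 4 + 5 + 3 + 5 + 3 = 35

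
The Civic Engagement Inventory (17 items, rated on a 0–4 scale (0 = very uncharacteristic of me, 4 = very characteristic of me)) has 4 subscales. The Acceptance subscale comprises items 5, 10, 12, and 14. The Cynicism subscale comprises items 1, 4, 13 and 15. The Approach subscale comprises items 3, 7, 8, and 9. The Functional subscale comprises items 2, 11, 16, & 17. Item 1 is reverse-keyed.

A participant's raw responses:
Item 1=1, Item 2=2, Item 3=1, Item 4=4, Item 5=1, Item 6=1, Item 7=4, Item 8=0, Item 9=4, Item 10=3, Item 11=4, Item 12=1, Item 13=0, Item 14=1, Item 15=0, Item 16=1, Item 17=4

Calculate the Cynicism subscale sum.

Cynicism items: 1, 4, 13, 15.
Of these, item 1 is reverse-keyed; on a 0–4 scale, reversed = 4 − raw.
  item 1: 4 − 1 = 3
  item 4: 4
  item 13: 0
  item 15: 0
Sum = 3 + 4 + 0 + 0 = 7

7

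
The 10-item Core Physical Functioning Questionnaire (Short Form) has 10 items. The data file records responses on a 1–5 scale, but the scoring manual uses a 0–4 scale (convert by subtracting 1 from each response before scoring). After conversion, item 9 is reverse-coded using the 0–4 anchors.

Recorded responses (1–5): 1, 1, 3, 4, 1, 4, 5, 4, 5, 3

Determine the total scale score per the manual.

Convert to 0–4: 0, 0, 2, 3, 0, 3, 4, 3, 4, 2
Reverse-coded (reversed = (0+4) − raw = 4 − raw):
  item 9: 4 − 4 = 0
Scored: 0, 0, 2, 3, 0, 3, 4, 3, 0, 2
Total = 17

17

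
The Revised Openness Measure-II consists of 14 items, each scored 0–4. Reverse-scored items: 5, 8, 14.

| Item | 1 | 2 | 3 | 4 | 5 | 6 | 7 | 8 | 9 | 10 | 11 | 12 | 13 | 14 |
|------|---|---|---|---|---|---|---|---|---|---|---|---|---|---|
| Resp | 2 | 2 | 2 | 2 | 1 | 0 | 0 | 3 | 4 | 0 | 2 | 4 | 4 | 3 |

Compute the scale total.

Apply reverse scoring (on a 0–4 scale, reversed = 4 − raw):
  item 5: 4 − 1 = 3
  item 8: 4 − 3 = 1
  item 14: 4 − 3 = 1
After reverse-coding: 2, 2, 2, 2, 3, 0, 0, 1, 4, 0, 2, 4, 4, 1
Total = 2 + 2 + 2 + 2 + 3 + 0 + 0 + 1 + 4 + 0 + 2 + 4 + 4 + 1 = 27

27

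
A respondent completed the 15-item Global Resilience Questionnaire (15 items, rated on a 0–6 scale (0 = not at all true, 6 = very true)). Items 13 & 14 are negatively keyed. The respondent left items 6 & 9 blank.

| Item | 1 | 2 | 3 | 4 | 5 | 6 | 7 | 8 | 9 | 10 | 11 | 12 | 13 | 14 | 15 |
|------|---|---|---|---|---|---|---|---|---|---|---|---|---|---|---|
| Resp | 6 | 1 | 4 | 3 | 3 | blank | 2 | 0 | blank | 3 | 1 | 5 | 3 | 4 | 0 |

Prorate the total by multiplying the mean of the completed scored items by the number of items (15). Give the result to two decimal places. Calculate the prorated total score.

38.08

Reverse-coded (reverse-coded value = 6 − response):
  item 13: 6 − 3 = 3
  item 14: 6 − 4 = 2
Completed scored items (13 of 15): 6, 1, 4, 3, 3, 2, 0, 3, 1, 5, 3, 2, 0; sum = 33.
Person mean = 33 / 13 ≈ 2.5385
Prorated total = (33 / 13) × 15 = 38.08 (to 2 dp)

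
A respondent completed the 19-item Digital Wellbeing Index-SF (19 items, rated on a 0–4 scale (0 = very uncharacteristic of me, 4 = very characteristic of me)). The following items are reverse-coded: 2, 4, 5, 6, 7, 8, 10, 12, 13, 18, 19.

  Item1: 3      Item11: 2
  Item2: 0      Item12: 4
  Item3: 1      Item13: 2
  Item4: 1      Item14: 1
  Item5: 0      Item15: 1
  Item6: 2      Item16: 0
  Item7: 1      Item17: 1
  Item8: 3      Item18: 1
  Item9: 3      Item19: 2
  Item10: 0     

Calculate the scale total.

Reversing items 2, 4, 5, 6, 7, 8, 10, 12, 13, 18, & 19 with 4 − raw:
Total = 3 + (4−0) + 1 + (4−1) + (4−0) + (4−2) + (4−1) + (4−3) + 3 + (4−0) + 2 + (4−4) + (4−2) + 1 + 1 + 0 + 1 + (4−1) + (4−2)
      = 3 + 4 + 1 + 3 + 4 + 2 + 3 + 1 + 3 + 4 + 2 + 0 + 2 + 1 + 1 + 0 + 1 + 3 + 2 = 40

40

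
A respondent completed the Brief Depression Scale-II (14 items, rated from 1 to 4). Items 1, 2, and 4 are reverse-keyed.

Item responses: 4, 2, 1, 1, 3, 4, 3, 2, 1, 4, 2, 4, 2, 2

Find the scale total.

Reversing items 1, 2, & 4 with 5 − raw:
Total = (5−4) + (5−2) + 1 + (5−1) + 3 + 4 + 3 + 2 + 1 + 4 + 2 + 4 + 2 + 2
      = 1 + 3 + 1 + 4 + 3 + 4 + 3 + 2 + 1 + 4 + 2 + 4 + 2 + 2 = 36

36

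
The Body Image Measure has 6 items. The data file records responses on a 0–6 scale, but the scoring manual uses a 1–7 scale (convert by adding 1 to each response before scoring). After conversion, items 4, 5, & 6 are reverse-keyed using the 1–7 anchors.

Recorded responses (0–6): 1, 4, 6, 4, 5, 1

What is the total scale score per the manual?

Convert to 1–7: 2, 5, 7, 5, 6, 2
Reverse-coded (on a 1–7 scale, reversed = 8 − raw):
  item 4: 8 − 5 = 3
  item 5: 8 − 6 = 2
  item 6: 8 − 2 = 6
Scored: 2, 5, 7, 3, 2, 6
Total = 25

25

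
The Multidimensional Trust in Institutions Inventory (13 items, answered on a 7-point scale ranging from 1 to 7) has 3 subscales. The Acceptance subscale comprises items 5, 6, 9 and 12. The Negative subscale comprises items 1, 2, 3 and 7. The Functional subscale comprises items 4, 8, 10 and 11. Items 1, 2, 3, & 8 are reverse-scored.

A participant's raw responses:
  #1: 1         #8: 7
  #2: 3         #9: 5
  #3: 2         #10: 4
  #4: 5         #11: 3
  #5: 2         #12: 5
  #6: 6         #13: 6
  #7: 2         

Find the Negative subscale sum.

20

Negative items: 1, 2, 3, 7.
Of these, items 1, 2, and 3 are reverse-scored; on a 1–7 scale, reversed = 8 − raw.
  item 1: 8 − 1 = 7
  item 2: 8 − 3 = 5
  item 3: 8 − 2 = 6
  item 7: 2
Sum = 7 + 5 + 6 + 2 = 20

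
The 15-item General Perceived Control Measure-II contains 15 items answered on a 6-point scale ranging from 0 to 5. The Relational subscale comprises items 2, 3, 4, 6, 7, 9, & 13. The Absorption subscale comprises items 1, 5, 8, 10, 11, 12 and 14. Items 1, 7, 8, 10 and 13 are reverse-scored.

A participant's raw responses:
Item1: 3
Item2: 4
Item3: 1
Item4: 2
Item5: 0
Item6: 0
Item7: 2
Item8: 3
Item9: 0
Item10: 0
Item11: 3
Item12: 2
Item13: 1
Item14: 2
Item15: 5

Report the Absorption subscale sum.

16

Absorption items: 1, 5, 8, 10, 11, 12, 14.
Of these, items 1, 8, and 10 are reverse-scored; on a 0–5 scale, reversed = 5 − raw.
  item 1: 5 − 3 = 2
  item 5: 0
  item 8: 5 − 3 = 2
  item 10: 5 − 0 = 5
  item 11: 3
  item 12: 2
  item 14: 2
Sum = 2 + 0 + 2 + 5 + 3 + 2 + 2 = 16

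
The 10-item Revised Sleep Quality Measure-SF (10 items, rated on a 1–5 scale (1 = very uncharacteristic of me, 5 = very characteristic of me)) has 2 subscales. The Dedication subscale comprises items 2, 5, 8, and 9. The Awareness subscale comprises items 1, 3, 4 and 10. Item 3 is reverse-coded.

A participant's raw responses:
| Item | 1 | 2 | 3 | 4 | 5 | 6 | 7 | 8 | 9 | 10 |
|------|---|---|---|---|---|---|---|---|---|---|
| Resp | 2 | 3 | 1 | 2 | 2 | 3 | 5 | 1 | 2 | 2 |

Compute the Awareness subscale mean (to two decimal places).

Awareness items: 1, 3, 4, 10.
Of these, item 3 is reverse-coded; reversed = (1+5) − raw = 6 − raw.
  item 1: 2
  item 3: 6 − 1 = 5
  item 4: 2
  item 10: 2
Sum = 2 + 5 + 2 + 2 = 11
Mean = 11 / 4 = 2.75

2.75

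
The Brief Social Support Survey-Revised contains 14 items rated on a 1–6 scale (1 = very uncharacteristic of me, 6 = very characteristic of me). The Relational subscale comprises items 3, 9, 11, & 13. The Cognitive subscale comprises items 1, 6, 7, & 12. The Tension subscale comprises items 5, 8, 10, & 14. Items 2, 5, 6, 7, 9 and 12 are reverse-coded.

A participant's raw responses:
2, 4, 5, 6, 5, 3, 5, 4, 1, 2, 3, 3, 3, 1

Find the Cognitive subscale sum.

Cognitive items: 1, 6, 7, 12.
Of these, items 6, 7, and 12 are reverse-coded; on a 1–6 scale, reversed = 7 − raw.
  item 1: 2
  item 6: 7 − 3 = 4
  item 7: 7 − 5 = 2
  item 12: 7 − 3 = 4
Sum = 2 + 4 + 2 + 4 = 12

12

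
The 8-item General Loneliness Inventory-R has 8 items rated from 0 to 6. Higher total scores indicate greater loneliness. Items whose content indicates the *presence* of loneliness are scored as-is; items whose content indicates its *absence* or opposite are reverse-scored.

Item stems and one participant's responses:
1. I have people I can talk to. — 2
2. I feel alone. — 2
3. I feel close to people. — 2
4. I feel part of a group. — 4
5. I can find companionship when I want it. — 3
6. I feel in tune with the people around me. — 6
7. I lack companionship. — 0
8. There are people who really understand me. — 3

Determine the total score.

Items 1, 3, 4, 5, 6, 8 describe the absence/opposite of loneliness → reverse-score.
on a 0–6 scale, reversed = 6 − raw.
  item 1: 6 − 2 = 4
  item 2: 2
  item 3: 6 − 2 = 4
  item 4: 6 − 4 = 2
  item 5: 6 − 3 = 3
  item 6: 6 − 6 = 0
  item 7: 0
  item 8: 6 − 3 = 3
Total = 4 + 2 + 4 + 2 + 3 + 0 + 0 + 3 = 18

18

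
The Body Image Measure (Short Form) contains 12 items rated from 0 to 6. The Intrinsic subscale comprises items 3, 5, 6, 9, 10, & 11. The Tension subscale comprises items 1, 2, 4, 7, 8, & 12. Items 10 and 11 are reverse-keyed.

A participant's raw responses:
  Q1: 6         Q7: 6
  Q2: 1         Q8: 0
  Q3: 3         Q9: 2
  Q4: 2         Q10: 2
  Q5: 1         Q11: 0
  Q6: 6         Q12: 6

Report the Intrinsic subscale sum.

Intrinsic items: 3, 5, 6, 9, 10, 11.
Of these, items 10 & 11 are reverse-keyed; reversed = (0+6) − raw = 6 − raw.
  item 3: 3
  item 5: 1
  item 6: 6
  item 9: 2
  item 10: 6 − 2 = 4
  item 11: 6 − 0 = 6
Sum = 3 + 1 + 6 + 2 + 4 + 6 = 22

22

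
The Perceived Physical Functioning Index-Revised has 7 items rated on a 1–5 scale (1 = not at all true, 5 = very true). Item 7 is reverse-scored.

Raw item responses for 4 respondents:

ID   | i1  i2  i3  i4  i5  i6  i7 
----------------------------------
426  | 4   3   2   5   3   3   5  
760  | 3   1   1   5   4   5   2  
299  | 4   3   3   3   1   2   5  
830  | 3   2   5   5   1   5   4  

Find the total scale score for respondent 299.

Respondent 299 raw: 4, 3, 3, 3, 1, 2, 5.
Reverse-coded (reverse-coded value = 6 − response):
  item 1: 4
  item 2: 3
  item 3: 3
  item 4: 3
  item 5: 1
  item 6: 2
  item 7: 6 − 5 = 1
Sum = 4 + 3 + 3 + 3 + 1 + 2 + 1 = 17

17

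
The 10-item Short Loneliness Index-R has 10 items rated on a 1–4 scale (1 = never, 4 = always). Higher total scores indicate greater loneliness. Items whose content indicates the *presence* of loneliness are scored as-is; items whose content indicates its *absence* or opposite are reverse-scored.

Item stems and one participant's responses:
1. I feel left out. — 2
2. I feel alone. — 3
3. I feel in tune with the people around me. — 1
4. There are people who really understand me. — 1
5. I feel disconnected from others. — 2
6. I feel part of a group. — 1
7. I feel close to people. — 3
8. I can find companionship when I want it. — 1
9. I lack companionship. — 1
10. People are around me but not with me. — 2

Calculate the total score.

Items 3, 4, 6, 7, 8 describe the absence/opposite of loneliness → reverse-score.
reversed = (1+4) − raw = 5 − raw.
  item 1: 2
  item 2: 3
  item 3: 5 − 1 = 4
  item 4: 5 − 1 = 4
  item 5: 2
  item 6: 5 − 1 = 4
  item 7: 5 − 3 = 2
  item 8: 5 − 1 = 4
  item 9: 1
  item 10: 2
Total = 2 + 3 + 4 + 4 + 2 + 4 + 2 + 4 + 1 + 2 = 28

28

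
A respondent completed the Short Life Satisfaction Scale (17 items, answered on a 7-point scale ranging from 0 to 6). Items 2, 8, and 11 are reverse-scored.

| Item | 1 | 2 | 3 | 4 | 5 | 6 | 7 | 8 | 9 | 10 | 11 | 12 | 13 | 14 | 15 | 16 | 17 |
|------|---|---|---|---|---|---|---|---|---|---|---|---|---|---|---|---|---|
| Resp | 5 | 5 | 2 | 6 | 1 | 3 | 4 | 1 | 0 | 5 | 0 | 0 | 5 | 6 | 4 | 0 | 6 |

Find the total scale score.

Reverse-coded items (reversed = (0+6) − raw = 6 − raw):
  item 2: 6 − 5 = 1
  item 8: 6 − 1 = 5
  item 11: 6 − 0 = 6
Scored items: 5, 1, 2, 6, 1, 3, 4, 5, 0, 5, 6, 0, 5, 6, 4, 0, 6
Total = 5 + 1 + 2 + 6 + 1 + 3 + 4 + 5 + 0 + 5 + 6 + 0 + 5 + 6 + 4 + 0 + 6 = 59

59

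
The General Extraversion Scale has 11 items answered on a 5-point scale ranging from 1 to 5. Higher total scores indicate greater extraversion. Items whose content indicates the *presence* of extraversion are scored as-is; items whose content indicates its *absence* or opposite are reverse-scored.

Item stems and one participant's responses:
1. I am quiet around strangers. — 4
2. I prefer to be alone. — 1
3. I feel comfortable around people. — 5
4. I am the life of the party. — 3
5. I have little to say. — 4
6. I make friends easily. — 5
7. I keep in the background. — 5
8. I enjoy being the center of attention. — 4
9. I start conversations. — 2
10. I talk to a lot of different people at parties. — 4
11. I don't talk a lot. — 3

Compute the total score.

36

Items 1, 2, 5, 7, 11 describe the absence/opposite of extraversion → reverse-score.
reversed = (1+5) − raw = 6 − raw.
  item 1: 6 − 4 = 2
  item 2: 6 − 1 = 5
  item 3: 5
  item 4: 3
  item 5: 6 − 4 = 2
  item 6: 5
  item 7: 6 − 5 = 1
  item 8: 4
  item 9: 2
  item 10: 4
  item 11: 6 − 3 = 3
Total = 2 + 5 + 5 + 3 + 2 + 5 + 1 + 4 + 2 + 4 + 3 = 36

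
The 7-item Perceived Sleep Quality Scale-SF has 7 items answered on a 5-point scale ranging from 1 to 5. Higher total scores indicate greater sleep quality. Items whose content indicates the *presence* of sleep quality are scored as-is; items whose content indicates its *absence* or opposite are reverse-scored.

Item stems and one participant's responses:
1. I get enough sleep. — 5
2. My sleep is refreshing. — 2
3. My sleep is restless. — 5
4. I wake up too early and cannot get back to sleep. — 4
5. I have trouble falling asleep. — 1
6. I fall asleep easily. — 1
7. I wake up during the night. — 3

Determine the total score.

19

Items 3, 4, 5, 7 describe the absence/opposite of sleep quality → reverse-score.
reversed = (1+5) − raw = 6 − raw.
  item 1: 5
  item 2: 2
  item 3: 6 − 5 = 1
  item 4: 6 − 4 = 2
  item 5: 6 − 1 = 5
  item 6: 1
  item 7: 6 − 3 = 3
Total = 5 + 2 + 1 + 2 + 5 + 1 + 3 = 19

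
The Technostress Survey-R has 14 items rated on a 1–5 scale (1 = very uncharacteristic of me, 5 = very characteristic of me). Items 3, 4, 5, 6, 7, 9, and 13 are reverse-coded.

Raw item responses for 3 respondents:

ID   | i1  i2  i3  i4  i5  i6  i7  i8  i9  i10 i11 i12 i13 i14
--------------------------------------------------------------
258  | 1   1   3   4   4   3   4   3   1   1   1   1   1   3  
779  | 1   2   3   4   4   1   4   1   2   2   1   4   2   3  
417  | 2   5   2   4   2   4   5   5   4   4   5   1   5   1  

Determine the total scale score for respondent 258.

33

Respondent 258 raw: 1, 1, 3, 4, 4, 3, 4, 3, 1, 1, 1, 1, 1, 3.
Reverse-coded (on a 1–5 scale, reversed = 6 − raw):
  item 1: 1
  item 2: 1
  item 3: 6 − 3 = 3
  item 4: 6 − 4 = 2
  item 5: 6 − 4 = 2
  item 6: 6 − 3 = 3
  item 7: 6 − 4 = 2
  item 8: 3
  item 9: 6 − 1 = 5
  item 10: 1
  item 11: 1
  item 12: 1
  item 13: 6 − 1 = 5
  item 14: 3
Sum = 1 + 1 + 3 + 2 + 2 + 3 + 2 + 3 + 5 + 1 + 1 + 1 + 5 + 3 = 33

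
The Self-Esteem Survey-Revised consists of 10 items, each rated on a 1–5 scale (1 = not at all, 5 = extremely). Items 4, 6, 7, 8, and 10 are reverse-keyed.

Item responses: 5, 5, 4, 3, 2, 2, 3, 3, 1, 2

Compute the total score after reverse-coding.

34

Reverse-coded items (reverse-coded value = 6 − response):
  item 4: 6 − 3 = 3
  item 6: 6 − 2 = 4
  item 7: 6 − 3 = 3
  item 8: 6 − 3 = 3
  item 10: 6 − 2 = 4
After reverse-coding: 5, 5, 4, 3, 2, 4, 3, 3, 1, 4
Total = 5 + 5 + 4 + 3 + 2 + 4 + 3 + 3 + 1 + 4 = 34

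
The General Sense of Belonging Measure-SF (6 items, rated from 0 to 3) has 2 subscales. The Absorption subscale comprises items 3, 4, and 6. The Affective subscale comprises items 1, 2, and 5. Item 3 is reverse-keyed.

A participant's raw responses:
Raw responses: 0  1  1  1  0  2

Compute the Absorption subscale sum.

Absorption items: 3, 4, 6.
Of these, item 3 is reverse-keyed; reverse-coded value = 3 − response.
  item 3: 3 − 1 = 2
  item 4: 1
  item 6: 2
Sum = 2 + 1 + 2 = 5

5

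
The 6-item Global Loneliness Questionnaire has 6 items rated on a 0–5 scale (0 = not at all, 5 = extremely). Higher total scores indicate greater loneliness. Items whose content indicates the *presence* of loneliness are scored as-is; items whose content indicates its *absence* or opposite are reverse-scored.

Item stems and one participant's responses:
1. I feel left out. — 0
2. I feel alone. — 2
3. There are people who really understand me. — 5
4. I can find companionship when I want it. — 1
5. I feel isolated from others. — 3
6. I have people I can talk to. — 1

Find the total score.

Items 3, 4, 6 describe the absence/opposite of loneliness → reverse-score.
reversed = (0+5) − raw = 5 − raw.
  item 1: 0
  item 2: 2
  item 3: 5 − 5 = 0
  item 4: 5 − 1 = 4
  item 5: 3
  item 6: 5 − 1 = 4
Total = 0 + 2 + 0 + 4 + 3 + 4 = 13

13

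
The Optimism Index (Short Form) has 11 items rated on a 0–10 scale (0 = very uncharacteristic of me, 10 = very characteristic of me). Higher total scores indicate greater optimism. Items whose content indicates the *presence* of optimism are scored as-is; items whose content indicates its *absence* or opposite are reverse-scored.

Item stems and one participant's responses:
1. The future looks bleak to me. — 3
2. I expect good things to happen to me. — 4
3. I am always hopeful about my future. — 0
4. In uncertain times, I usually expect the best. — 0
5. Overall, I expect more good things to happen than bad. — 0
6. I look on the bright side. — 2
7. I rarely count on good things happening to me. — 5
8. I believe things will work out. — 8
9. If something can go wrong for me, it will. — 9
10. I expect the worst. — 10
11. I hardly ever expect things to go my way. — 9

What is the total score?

Items 1, 7, 9, 10, 11 describe the absence/opposite of optimism → reverse-score.
reversed = (0+10) − raw = 10 − raw.
  item 1: 10 − 3 = 7
  item 2: 4
  item 3: 0
  item 4: 0
  item 5: 0
  item 6: 2
  item 7: 10 − 5 = 5
  item 8: 8
  item 9: 10 − 9 = 1
  item 10: 10 − 10 = 0
  item 11: 10 − 9 = 1
Total = 7 + 4 + 0 + 0 + 0 + 2 + 5 + 8 + 1 + 0 + 1 = 28

28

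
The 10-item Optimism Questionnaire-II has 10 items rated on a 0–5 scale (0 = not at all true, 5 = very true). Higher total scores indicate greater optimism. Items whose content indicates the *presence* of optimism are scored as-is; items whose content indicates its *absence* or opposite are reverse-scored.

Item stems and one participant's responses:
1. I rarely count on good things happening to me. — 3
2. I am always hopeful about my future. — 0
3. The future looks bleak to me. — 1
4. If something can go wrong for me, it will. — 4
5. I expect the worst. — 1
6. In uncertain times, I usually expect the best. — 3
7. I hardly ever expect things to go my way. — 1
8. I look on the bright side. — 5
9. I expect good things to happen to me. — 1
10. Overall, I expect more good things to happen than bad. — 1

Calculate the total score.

Items 1, 3, 4, 5, 7 describe the absence/opposite of optimism → reverse-score.
reverse-coded value = 5 − response.
  item 1: 5 − 3 = 2
  item 2: 0
  item 3: 5 − 1 = 4
  item 4: 5 − 4 = 1
  item 5: 5 − 1 = 4
  item 6: 3
  item 7: 5 − 1 = 4
  item 8: 5
  item 9: 1
  item 10: 1
Total = 2 + 0 + 4 + 1 + 4 + 3 + 4 + 5 + 1 + 1 = 25

25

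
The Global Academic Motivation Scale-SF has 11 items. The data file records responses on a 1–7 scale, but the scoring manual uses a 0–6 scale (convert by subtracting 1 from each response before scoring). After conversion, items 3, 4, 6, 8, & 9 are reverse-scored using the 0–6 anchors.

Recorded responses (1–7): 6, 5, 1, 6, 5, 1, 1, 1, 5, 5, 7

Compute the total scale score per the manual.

44

Convert to 0–6: 5, 4, 0, 5, 4, 0, 0, 0, 4, 4, 6
Reverse-coded (on a 0–6 scale, reversed = 6 − raw):
  item 3: 6 − 0 = 6
  item 4: 6 − 5 = 1
  item 6: 6 − 0 = 6
  item 8: 6 − 0 = 6
  item 9: 6 − 4 = 2
Scored: 5, 4, 6, 1, 4, 6, 0, 6, 2, 4, 6
Total = 44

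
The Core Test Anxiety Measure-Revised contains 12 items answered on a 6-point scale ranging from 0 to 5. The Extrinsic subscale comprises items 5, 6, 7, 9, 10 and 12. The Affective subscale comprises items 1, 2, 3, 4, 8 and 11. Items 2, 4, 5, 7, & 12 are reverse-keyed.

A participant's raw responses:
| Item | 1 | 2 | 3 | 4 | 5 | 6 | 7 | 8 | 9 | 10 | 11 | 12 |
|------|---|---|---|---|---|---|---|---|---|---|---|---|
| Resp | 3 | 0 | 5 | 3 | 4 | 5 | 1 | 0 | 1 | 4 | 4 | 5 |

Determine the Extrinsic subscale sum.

Extrinsic items: 5, 6, 7, 9, 10, 12.
Of these, items 5, 7, & 12 are reverse-keyed; on a 0–5 scale, reversed = 5 − raw.
  item 5: 5 − 4 = 1
  item 6: 5
  item 7: 5 − 1 = 4
  item 9: 1
  item 10: 4
  item 12: 5 − 5 = 0
Sum = 1 + 5 + 4 + 1 + 4 + 0 = 15

15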